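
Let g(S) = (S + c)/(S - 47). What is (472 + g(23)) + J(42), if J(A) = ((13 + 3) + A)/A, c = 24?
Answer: 79199/168 ≈ 471.42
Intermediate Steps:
J(A) = (16 + A)/A
g(S) = (24 + S)/(-47 + S) (g(S) = (S + 24)/(S - 47) = (24 + S)/(-47 + S))
(472 + g(23)) + J(42) = (472 + (24 + 23)/(-47 + 23)) + (16 + 42)/42 = (472 + 47/(-24)) + (1/42)*58 = (472 - 1/24*47) + 29/21 = (472 - 47/24) + 29/21 = 11281/24 + 29/21 = 79199/168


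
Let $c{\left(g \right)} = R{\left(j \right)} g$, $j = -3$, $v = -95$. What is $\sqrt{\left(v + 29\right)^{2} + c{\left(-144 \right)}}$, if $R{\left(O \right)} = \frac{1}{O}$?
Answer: $2 \sqrt{1101} \approx 66.363$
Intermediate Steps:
$c{\left(g \right)} = - \frac{g}{3}$ ($c{\left(g \right)} = \frac{g}{-3} = - \frac{g}{3}$)
$\sqrt{\left(v + 29\right)^{2} + c{\left(-144 \right)}} = \sqrt{\left(-95 + 29\right)^{2} - -48} = \sqrt{\left(-66\right)^{2} + 48} = \sqrt{4356 + 48} = \sqrt{4404} = 2 \sqrt{1101}$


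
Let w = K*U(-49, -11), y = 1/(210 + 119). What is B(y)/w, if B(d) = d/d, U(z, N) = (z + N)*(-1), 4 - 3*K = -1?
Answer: 1/100 ≈ 0.010000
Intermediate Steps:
K = 5/3 (K = 4/3 - ⅓*(-1) = 4/3 + ⅓ = 5/3 ≈ 1.6667)
y = 1/329 ≈ 0.0030395
U(z, N) = -N - z (U(z, N) = (N + z)*(-1) = -N - z)
B(d) = 1
w = 100 (w = 5*(-1*(-11) - 1*(-49))/3 = 5*(11 + 49)/3 = (5/3)*60 = 100)
B(y)/w = 1/100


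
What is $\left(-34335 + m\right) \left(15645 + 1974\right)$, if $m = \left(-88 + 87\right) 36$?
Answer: $-605582649$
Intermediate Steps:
$m = -36$ ($m = \left(-1\right) 36 = -36$)
$\left(-34335 + m\right) \left(15645 + 1974\right) = \left(-34335 - 36\right) \left(15645 + 1974\right) = \left(-34371\right) 17619 = -605582649$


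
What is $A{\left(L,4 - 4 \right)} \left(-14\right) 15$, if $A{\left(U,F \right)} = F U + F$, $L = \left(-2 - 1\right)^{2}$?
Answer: $0$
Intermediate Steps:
$L = 9$ ($L = \left(-3\right)^{2} = 9$)
$A{\left(U,F \right)} = F + F U$
$A{\left(L,4 - 4 \right)} \left(-14\right) 15 = \left(4 - 4\right) \left(1 + 9\right) \left(-14\right) 15 = 0 \cdot 10 \left(-14\right) 15 = 0 \left(-14\right) 15 = 0 \cdot 15 = 0$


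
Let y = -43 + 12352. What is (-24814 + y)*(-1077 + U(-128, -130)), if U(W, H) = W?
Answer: 15068525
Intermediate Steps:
y = 12309
(-24814 + y)*(-1077 + U(-128, -130)) = (-24814 + 12309)*(-1077 - 128) = -12505*(-1205) = 15068525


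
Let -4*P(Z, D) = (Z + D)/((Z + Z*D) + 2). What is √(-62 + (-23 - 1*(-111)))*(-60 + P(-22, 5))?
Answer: -31217*√26/520 ≈ -306.11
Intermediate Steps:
P(Z, D) = -(D + Z)/(4*(2 + Z + D*Z)) (P(Z, D) = -(Z + D)/(4*((Z + Z*D) + 2)) = -(D + Z)/(4*((Z + D*Z) + 2)) = -(D + Z)/(4*(2 + Z + D*Z)))
√(-62 + (-23 - 1*(-111)))*(-60 + P(-22, 5)) = √(-62 + (-23 - 1*(-111)))*(-60 + (-1*5 - 1*(-22))/(4*(2 - 22 + 5*(-22)))) = √(-62 + (-23 + 111))*(-60 + (-5 + 22)/(4*(2 - 22 - 110))) = √(-62 + 88)*(-60 + (¼)*17/(-130)) = √26*(-60 + (¼)*(-1/130)*17) = √26*(-60 - 17/520) = √26*(-31217/520) = -31217*√26/520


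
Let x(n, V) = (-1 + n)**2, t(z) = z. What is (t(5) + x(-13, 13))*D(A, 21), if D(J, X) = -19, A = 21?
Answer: -3819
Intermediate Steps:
(t(5) + x(-13, 13))*D(A, 21) = (5 + (-1 - 13)**2)*(-19) = (5 + (-14)**2)*(-19) = (5 + 196)*(-19) = 201*(-19) = -3819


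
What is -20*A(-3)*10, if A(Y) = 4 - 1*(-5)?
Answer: -1800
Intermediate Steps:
A(Y) = 9 (A(Y) = 4 + 5 = 9)
-20*A(-3)*10 = -20*9*10 = -180*10 = -1800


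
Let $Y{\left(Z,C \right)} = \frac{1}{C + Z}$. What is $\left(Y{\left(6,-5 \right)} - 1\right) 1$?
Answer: $0$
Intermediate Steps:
$\left(Y{\left(6,-5 \right)} - 1\right) 1 = \left(\frac{1}{-5 + 6} - 1\right) 1 = \left(1^{-1} - 1\right) 1 = \left(1 - 1\right) 1 = 0 \cdot 1 = 0$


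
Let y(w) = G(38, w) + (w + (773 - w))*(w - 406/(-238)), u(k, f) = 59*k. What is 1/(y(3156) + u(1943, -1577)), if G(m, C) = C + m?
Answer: 17/43498540 ≈ 3.9082e-7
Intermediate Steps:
y(w) = 23063/17 + 774*w (y(w) = (w + 38) + (w + (773 - w))*(w - 406/(-238)) = (38 + w) + 773*(w - 406*(-1/238)) = (38 + w) + 773*(w + 29/17) = (38 + w) + 773*(29/17 + w) = (38 + w) + (22417/17 + 773*w) = 23063/17 + 774*w)
1/(y(3156) + u(1943, -1577)) = 1/((23063/17 + 774*3156) + 59*1943) = 1/((23063/17 + 2442744) + 114637) = 1/(41549711/17 + 114637) = 1/(43498540/17) = 17/43498540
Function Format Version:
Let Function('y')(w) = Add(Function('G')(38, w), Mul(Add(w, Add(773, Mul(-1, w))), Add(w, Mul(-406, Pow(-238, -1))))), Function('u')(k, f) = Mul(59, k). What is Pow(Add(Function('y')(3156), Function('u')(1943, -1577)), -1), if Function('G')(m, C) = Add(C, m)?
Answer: Rational(17, 43498540) ≈ 3.9082e-7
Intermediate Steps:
Function('y')(w) = Add(Rational(23063, 17), Mul(774, w)) (Function('y')(w) = Add(Add(w, 38), Mul(Add(w, Add(773, Mul(-1, w))), Add(w, Mul(-406, Pow(-238, -1))))) = Add(Add(38, w), Mul(773, Add(w, Mul(-406, Rational(-1, 238))))) = Add(Add(38, w), Mul(773, Add(w, Rational(29, 17)))) = Add(Add(38, w), Mul(773, Add(Rational(29, 17), w))) = Add(Add(38, w), Add(Rational(22417, 17), Mul(773, w))) = Add(Rational(23063, 17), Mul(774, w)))
Pow(Add(Function('y')(3156), Function('u')(1943, -1577)), -1) = Pow(Add(Add(Rational(23063, 17), Mul(774, 3156)), Mul(59, 1943)), -1) = Pow(Add(Add(Rational(23063, 17), 2442744), 114637), -1) = Pow(Add(Rational(41549711, 17), 114637), -1) = Pow(Rational(43498540, 17), -1) = Rational(17, 43498540)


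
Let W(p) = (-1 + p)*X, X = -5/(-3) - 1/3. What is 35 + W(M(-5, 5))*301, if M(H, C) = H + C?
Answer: -1099/3 ≈ -366.33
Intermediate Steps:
M(H, C) = C + H
X = 4/3 (X = -5*(-1/3) - 1*1/3 = 5/3 - 1/3 = 4/3 ≈ 1.3333)
W(p) = -4/3 + 4*p/3 (W(p) = (-1 + p)*(4/3) = -4/3 + 4*p/3)
35 + W(M(-5, 5))*301 = 35 + (-4/3 + 4*(5 - 5)/3)*301 = 35 + (-4/3 + (4/3)*0)*301 = 35 + (-4/3 + 0)*301 = 35 - 4/3*301 = 35 - 1204/3 = -1099/3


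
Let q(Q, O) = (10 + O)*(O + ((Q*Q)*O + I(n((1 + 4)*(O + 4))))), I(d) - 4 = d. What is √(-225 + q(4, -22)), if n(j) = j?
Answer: √5295 ≈ 72.767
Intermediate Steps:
I(d) = 4 + d
q(Q, O) = (10 + O)*(24 + 6*O + O*Q²) (q(Q, O) = (10 + O)*(O + ((Q*Q)*O + (4 + (1 + 4)*(O + 4)))) = (10 + O)*(O + (Q²*O + (4 + 5*(4 + O)))) = (10 + O)*(O + (O*Q² + (4 + (20 + 5*O)))) = (10 + O)*(O + (O*Q² + (24 + 5*O))) = (10 + O)*(O + (24 + 5*O + O*Q²)) = (10 + O)*(24 + 6*O + O*Q²))
√(-225 + q(4, -22)) = √(-225 + (240 + 6*(-22)² + 84*(-22) + (-22)²*4² + 10*(-22)*4²)) = √(-225 + (240 + 6*484 - 1848 + 484*16 + 10*(-22)*16)) = √(-225 + (240 + 2904 - 1848 + 7744 - 3520)) = √(-225 + 5520) = √5295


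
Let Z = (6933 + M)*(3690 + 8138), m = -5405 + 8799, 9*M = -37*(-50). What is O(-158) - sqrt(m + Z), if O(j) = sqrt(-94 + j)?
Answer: -sqrt(759944062)/3 + 6*I*sqrt(7) ≈ -9189.0 + 15.875*I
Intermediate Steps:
M = 1850/9 (M = (-37*(-50))/9 = (1/9)*1850 = 1850/9 ≈ 205.56)
m = 3394
Z = 759913516/9 (Z = (6933 + 1850/9)*(3690 + 8138) = (64247/9)*11828 = 759913516/9 ≈ 8.4435e+7)
O(-158) - sqrt(m + Z) = sqrt(-94 - 158) - sqrt(3394 + 759913516/9) = sqrt(-252) - sqrt(759944062/9) = 6*I*sqrt(7) - sqrt(759944062)/3 = -sqrt(759944062)/3 + 6*I*sqrt(7)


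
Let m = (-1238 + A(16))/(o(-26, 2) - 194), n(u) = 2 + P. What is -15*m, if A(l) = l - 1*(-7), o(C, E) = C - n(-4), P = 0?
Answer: -6075/74 ≈ -82.095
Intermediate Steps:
n(u) = 2 (n(u) = 2 + 0 = 2)
o(C, E) = -2 + C (o(C, E) = C - 1*2 = C - 2 = -2 + C)
A(l) = 7 + l (A(l) = l + 7 = 7 + l)
m = 405/74 (m = (-1238 + (7 + 16))/((-2 - 26) - 194) = (-1238 + 23)/(-28 - 194) = -1215/(-222) = -1215*(-1/222) = 405/74 ≈ 5.4730)
-15*m = -15*405/74 = -6075/74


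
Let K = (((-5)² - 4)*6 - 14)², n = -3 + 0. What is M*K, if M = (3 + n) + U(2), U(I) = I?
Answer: 25088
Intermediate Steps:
n = -3
M = 2 (M = (3 - 3) + 2 = 0 + 2 = 2)
K = 12544 (K = ((25 - 4)*6 - 14)² = (21*6 - 14)² = (126 - 14)² = 112² = 12544)
M*K = 2*12544 = 25088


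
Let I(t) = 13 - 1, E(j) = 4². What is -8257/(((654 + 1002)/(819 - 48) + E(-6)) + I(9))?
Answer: -2122049/7748 ≈ -273.88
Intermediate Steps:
E(j) = 16
I(t) = 12
-8257/(((654 + 1002)/(819 - 48) + E(-6)) + I(9)) = -8257/(((654 + 1002)/(819 - 48) + 16) + 12) = -8257/((1656/771 + 16) + 12) = -8257/((1656*(1/771) + 16) + 12) = -8257/((552/257 + 16) + 12) = -8257/(4664/257 + 12) = -8257/7748/257 = -8257*257/7748 = -2122049/7748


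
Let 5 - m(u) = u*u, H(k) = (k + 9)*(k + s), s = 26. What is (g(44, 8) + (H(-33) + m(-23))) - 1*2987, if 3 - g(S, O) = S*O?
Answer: -3692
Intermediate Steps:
H(k) = (9 + k)*(26 + k) (H(k) = (k + 9)*(k + 26) = (9 + k)*(26 + k))
g(S, O) = 3 - O*S (g(S, O) = 3 - S*O = 3 - O*S)
m(u) = 5 - u**2 (m(u) = 5 - u*u = 5 - u**2)
(g(44, 8) + (H(-33) + m(-23))) - 1*2987 = ((3 - 1*8*44) + ((234 + (-33)**2 + 35*(-33)) + (5 - 1*(-23)**2))) - 1*2987 = ((3 - 352) + ((234 + 1089 - 1155) + (5 - 1*529))) - 2987 = (-349 + (168 + (5 - 529))) - 2987 = (-349 + (168 - 524)) - 2987 = (-349 - 356) - 2987 = -705 - 2987 = -3692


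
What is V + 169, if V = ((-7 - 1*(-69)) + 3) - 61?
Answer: 173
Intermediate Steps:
V = 4 (V = ((-7 + 69) + 3) - 61 = (62 + 3) - 61 = 65 - 61 = 4)
V + 169 = 4 + 169 = 173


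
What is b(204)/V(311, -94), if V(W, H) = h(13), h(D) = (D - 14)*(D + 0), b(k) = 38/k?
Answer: -19/1326 ≈ -0.014329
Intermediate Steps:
h(D) = D*(-14 + D) (h(D) = (-14 + D)*D = D*(-14 + D))
V(W, H) = -13 (V(W, H) = 13*(-14 + 13) = 13*(-1) = -13)
b(204)/V(311, -94) = (38/204)/(-13) = (38*(1/204))*(-1/13) = (19/102)*(-1/13) = -19/1326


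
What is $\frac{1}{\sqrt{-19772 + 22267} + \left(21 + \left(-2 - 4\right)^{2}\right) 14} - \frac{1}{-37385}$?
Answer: $\frac{30467539}{23713641965} - \frac{\sqrt{2495}}{634309} \approx 0.0012061$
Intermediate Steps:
$\frac{1}{\sqrt{-19772 + 22267} + \left(21 + \left(-2 - 4\right)^{2}\right) 14} - \frac{1}{-37385} = \frac{1}{\sqrt{2495} + \left(21 + \left(-6\right)^{2}\right) 14} - - \frac{1}{37385} = \frac{1}{\sqrt{2495} + \left(21 + 36\right) 14} + \frac{1}{37385} = \frac{1}{\sqrt{2495} + 57 \cdot 14} + \frac{1}{37385} = \frac{1}{\sqrt{2495} + 798} + \frac{1}{37385} = \frac{1}{798 + \sqrt{2495}} + \frac{1}{37385} = \frac{1}{37385} + \frac{1}{798 + \sqrt{2495}}$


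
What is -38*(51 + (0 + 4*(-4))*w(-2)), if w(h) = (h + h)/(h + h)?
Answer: -1330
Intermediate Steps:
w(h) = 1 (w(h) = (2*h)/((2*h)) = (2*h)*(1/(2*h)) = 1)
-38*(51 + (0 + 4*(-4))*w(-2)) = -38*(51 + (0 + 4*(-4))*1) = -38*(51 + (0 - 16)*1) = -38*(51 - 16*1) = -38*(51 - 16) = -38*35 = -1330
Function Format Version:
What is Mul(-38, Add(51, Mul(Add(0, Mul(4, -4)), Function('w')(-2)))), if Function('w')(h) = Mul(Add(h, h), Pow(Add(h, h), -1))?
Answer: -1330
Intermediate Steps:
Function('w')(h) = 1 (Function('w')(h) = Mul(Mul(2, h), Pow(Mul(2, h), -1)) = Mul(Mul(2, h), Mul(Rational(1, 2), Pow(h, -1))) = 1)
Mul(-38, Add(51, Mul(Add(0, Mul(4, -4)), Function('w')(-2)))) = Mul(-38, Add(51, Mul(Add(0, Mul(4, -4)), 1))) = Mul(-38, Add(51, Mul(Add(0, -16), 1))) = Mul(-38, Add(51, Mul(-16, 1))) = Mul(-38, Add(51, -16)) = Mul(-38, 35) = -1330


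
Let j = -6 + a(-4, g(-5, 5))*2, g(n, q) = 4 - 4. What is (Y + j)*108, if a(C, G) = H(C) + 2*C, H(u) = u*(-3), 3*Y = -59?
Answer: -1908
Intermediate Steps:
g(n, q) = 0
Y = -59/3 (Y = (1/3)*(-59) = -59/3 ≈ -19.667)
H(u) = -3*u
a(C, G) = -C (a(C, G) = -3*C + 2*C = -C)
j = 2 (j = -6 - 1*(-4)*2 = -6 + 4*2 = -6 + 8 = 2)
(Y + j)*108 = (-59/3 + 2)*108 = -53/3*108 = -1908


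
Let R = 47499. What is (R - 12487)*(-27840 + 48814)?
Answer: 734341688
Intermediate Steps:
(R - 12487)*(-27840 + 48814) = (47499 - 12487)*(-27840 + 48814) = 35012*20974 = 734341688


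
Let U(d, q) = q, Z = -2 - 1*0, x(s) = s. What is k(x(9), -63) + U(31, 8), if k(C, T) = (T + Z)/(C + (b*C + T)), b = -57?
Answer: 4601/567 ≈ 8.1146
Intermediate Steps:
Z = -2 (Z = -2 + 0 = -2)
k(C, T) = (-2 + T)/(T - 56*C) (k(C, T) = (T - 2)/(C + (-57*C + T)) = (-2 + T)/(C + (T - 57*C)) = (-2 + T)/(T - 56*C))
k(x(9), -63) + U(31, 8) = (-2 - 63)/(-63 - 56*9) + 8 = -65/(-63 - 504) + 8 = -65/(-567) + 8 = -1/567*(-65) + 8 = 65/567 + 8 = 4601/567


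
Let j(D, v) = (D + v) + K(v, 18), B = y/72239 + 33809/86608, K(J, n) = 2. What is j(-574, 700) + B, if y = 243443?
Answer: 824355279631/6256475312 ≈ 131.76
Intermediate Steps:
B = 23526439695/6256475312 (B = 243443/72239 + 33809/86608 = 23526439695/6256475312 ≈ 3.7603)
j(D, v) = 2 + D + v (j(D, v) = (D + v) + 2 = 2 + D + v)
j(-574, 700) + B = (2 - 574 + 700) + 23526439695/6256475312 = 128 + 23526439695/6256475312 = 824355279631/6256475312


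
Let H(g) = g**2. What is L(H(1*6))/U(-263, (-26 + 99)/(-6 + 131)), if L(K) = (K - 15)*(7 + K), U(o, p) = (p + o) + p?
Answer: -112875/32729 ≈ -3.4488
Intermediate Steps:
U(o, p) = o + 2*p (U(o, p) = (o + p) + p = o + 2*p)
L(K) = (-15 + K)*(7 + K)
L(H(1*6))/U(-263, (-26 + 99)/(-6 + 131)) = (-105 + ((1*6)**2)**2 - 8*(1*6)**2)/(-263 + 2*((-26 + 99)/(-6 + 131))) = (-105 + (6**2)**2 - 8*6**2)/(-263 + 2*(73/125)) = (-105 + 36**2 - 8*36)/(-263 + 2*(73*(1/125))) = (-105 + 1296 - 288)/(-263 + 2*(73/125)) = 903/(-263 + 146/125) = 903/(-32729/125) = 903*(-125/32729) = -112875/32729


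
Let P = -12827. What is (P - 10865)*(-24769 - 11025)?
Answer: 848031448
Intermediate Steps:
(P - 10865)*(-24769 - 11025) = (-12827 - 10865)*(-24769 - 11025) = -23692*(-35794) = 848031448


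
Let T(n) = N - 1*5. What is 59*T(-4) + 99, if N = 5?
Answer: 99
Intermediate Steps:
T(n) = 0 (T(n) = 5 - 1*5 = 5 - 5 = 0)
59*T(-4) + 99 = 59*0 + 99 = 0 + 99 = 99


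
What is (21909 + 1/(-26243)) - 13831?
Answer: 211990953/26243 ≈ 8078.0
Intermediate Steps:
(21909 + 1/(-26243)) - 13831 = (21909 - 1/26243) - 13831 = 574957886/26243 - 13831 = 211990953/26243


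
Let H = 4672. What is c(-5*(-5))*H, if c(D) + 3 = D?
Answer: 102784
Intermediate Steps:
c(D) = -3 + D
c(-5*(-5))*H = (-3 - 5*(-5))*4672 = (-3 + 25)*4672 = 22*4672 = 102784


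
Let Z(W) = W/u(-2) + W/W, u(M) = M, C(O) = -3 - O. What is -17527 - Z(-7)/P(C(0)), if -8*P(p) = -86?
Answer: -753679/43 ≈ -17527.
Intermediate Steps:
P(p) = 43/4 (P(p) = -1/8*(-86) = 43/4)
Z(W) = 1 - W/2 (Z(W) = W/(-2) + W/W = W*(-1/2) + 1 = -W/2 + 1 = 1 - W/2)
-17527 - Z(-7)/P(C(0)) = -17527 - (1 - 1/2*(-7))/43/4 = -17527 - (1 + 7/2)*4/43 = -17527 - 9*4/(2*43) = -17527 - 1*18/43 = -17527 - 18/43 = -753679/43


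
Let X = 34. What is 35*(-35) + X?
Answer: -1191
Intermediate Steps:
35*(-35) + X = 35*(-35) + 34 = -1225 + 34 = -1191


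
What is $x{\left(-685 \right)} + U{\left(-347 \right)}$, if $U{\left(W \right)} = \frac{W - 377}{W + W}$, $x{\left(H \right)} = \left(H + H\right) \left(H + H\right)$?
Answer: $\frac{651284662}{347} \approx 1.8769 \cdot 10^{6}$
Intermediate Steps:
$x{\left(H \right)} = 4 H^{2}$ ($x{\left(H \right)} = 2 H 2 H = 4 H^{2}$)
$U{\left(W \right)} = \frac{-377 + W}{2 W}$
$x{\left(-685 \right)} + U{\left(-347 \right)} = 4 \left(-685\right)^{2} + \frac{-377 - 347}{2 \left(-347\right)} = 4 \cdot 469225 + \frac{1}{2} \left(- \frac{1}{347}\right) \left(-724\right) = 1876900 + \frac{362}{347} = \frac{651284662}{347}$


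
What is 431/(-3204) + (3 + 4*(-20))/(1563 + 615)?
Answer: -5987/35244 ≈ -0.16987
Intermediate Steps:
431/(-3204) + (3 + 4*(-20))/(1563 + 615) = 431*(-1/3204) + (3 - 80)/2178 = -431/3204 - 77*1/2178 = -431/3204 - 7/198 = -5987/35244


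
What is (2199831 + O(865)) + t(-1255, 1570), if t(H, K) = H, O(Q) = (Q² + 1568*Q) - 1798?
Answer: 4301323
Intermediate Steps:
O(Q) = -1798 + Q² + 1568*Q
(2199831 + O(865)) + t(-1255, 1570) = (2199831 + (-1798 + 865² + 1568*865)) - 1255 = (2199831 + (-1798 + 748225 + 1356320)) - 1255 = (2199831 + 2102747) - 1255 = 4302578 - 1255 = 4301323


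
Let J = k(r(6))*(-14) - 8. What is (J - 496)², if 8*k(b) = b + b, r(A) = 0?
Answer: 254016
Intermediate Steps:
k(b) = b/4 (k(b) = (b + b)/8 = (2*b)/8 = b/4)
J = -8 (J = ((¼)*0)*(-14) - 8 = 0*(-14) - 8 = 0 - 8 = -8)
(J - 496)² = (-8 - 496)² = (-504)² = 254016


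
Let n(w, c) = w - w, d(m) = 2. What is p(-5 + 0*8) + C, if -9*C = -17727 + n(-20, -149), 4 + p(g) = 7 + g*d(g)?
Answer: 5888/3 ≈ 1962.7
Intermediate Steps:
n(w, c) = 0
p(g) = 3 + 2*g (p(g) = -4 + (7 + g*2) = -4 + (7 + 2*g) = 3 + 2*g)
C = 5909/3 (C = -(-17727 + 0)/9 = -1/9*(-17727) = 5909/3 ≈ 1969.7)
p(-5 + 0*8) + C = (3 + 2*(-5 + 0*8)) + 5909/3 = (3 + 2*(-5 + 0)) + 5909/3 = (3 + 2*(-5)) + 5909/3 = (3 - 10) + 5909/3 = -7 + 5909/3 = 5888/3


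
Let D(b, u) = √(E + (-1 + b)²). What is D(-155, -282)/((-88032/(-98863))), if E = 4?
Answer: 98863*√6085/44016 ≈ 175.21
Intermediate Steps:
D(b, u) = √(4 + (-1 + b)²)
D(-155, -282)/((-88032/(-98863))) = √(4 + (-1 - 155)²)/((-88032/(-98863))) = √(4 + (-156)²)/((-88032*(-1/98863))) = √(4 + 24336)/(88032/98863) = √24340*(98863/88032) = (2*√6085)*(98863/88032) = 98863*√6085/44016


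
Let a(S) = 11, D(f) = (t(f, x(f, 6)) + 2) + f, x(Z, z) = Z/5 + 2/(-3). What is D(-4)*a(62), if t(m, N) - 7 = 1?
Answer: 66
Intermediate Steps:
x(Z, z) = -⅔ + Z/5 (x(Z, z) = Z*(⅕) + 2*(-⅓) = Z/5 - ⅔ = -⅔ + Z/5)
t(m, N) = 8 (t(m, N) = 7 + 1 = 8)
D(f) = 10 + f (D(f) = (8 + 2) + f = 10 + f)
D(-4)*a(62) = (10 - 4)*11 = 6*11 = 66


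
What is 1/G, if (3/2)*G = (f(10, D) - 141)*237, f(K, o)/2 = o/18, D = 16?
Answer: -9/197974 ≈ -4.5461e-5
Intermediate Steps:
f(K, o) = o/9 (f(K, o) = 2*(o/18) = o/9)
G = -197974/9 (G = 2*(((1/9)*16 - 141)*237)/3 = 2*((16/9 - 141)*237)/3 = 2*(-1253/9*237)/3 = (2/3)*(-98987/3) = -197974/9 ≈ -21997.)
1/G = 1/(-197974/9) = -9/197974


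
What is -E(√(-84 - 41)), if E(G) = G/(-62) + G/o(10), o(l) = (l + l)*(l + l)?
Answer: 169*I*√5/2480 ≈ 0.15238*I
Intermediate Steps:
o(l) = 4*l² (o(l) = (2*l)*(2*l) = 4*l²)
E(G) = -169*G/12400 (E(G) = G/(-62) + G/((4*10²)) = G*(-1/62) + G/((4*100)) = -G/62 + G/400 = -169*G/12400)
-E(√(-84 - 41)) = -(-169)*√(-84 - 41)/12400 = -(-169)*√(-125)/12400 = -(-169)*5*I*√5/12400 = -(-169)*I*√5/2480 = 169*I*√5/2480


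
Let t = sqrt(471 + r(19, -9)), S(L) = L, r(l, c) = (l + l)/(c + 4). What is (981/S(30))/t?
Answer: 327*sqrt(11585)/23170 ≈ 1.5190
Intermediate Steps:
r(l, c) = 2*l/(4 + c) (r(l, c) = (2*l)/(4 + c) = 2*l/(4 + c))
t = sqrt(11585)/5 (t = sqrt(471 + 2*19/(4 - 9)) = sqrt(471 + 2*19/(-5)) = sqrt(471 + 2*19*(-1/5)) = sqrt(471 - 38/5) = sqrt(2317/5) = sqrt(11585)/5 ≈ 21.527)
(981/S(30))/t = (981/30)/((sqrt(11585)/5)) = (981*(1/30))*(sqrt(11585)/2317) = 327*(sqrt(11585)/2317)/10 = 327*sqrt(11585)/23170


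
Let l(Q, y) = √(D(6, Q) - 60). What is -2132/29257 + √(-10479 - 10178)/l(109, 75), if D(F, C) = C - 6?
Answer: -2132/29257 + I*√888251/43 ≈ -0.072871 + 21.918*I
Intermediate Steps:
D(F, C) = -6 + C
l(Q, y) = √(-66 + Q) (l(Q, y) = √((-6 + Q) - 60) = √(-66 + Q))
-2132/29257 + √(-10479 - 10178)/l(109, 75) = -2132/29257 + √(-10479 - 10178)/(√(-66 + 109)) = -2132*1/29257 + √(-20657)/(√43) = -2132/29257 + (I*√20657)*(√43/43) = -2132/29257 + I*√888251/43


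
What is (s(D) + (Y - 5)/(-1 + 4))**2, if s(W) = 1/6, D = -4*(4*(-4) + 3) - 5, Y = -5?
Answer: 361/36 ≈ 10.028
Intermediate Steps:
D = 47 (D = -4*(-16 + 3) - 5 = -4*(-13) - 5 = 52 - 5 = 47)
s(W) = 1/6
(s(D) + (Y - 5)/(-1 + 4))**2 = (1/6 + (-5 - 5)/(-1 + 4))**2 = (1/6 - 10/3)**2 = (-19/6)**2 = 361/36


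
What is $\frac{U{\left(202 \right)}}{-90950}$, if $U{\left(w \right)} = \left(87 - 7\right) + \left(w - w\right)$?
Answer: $- \frac{8}{9095} \approx -0.0008796$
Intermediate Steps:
$U{\left(w \right)} = 80$ ($U{\left(w \right)} = 80 + 0 = 80$)
$\frac{U{\left(202 \right)}}{-90950} = \frac{80}{-90950} = 80 \left(- \frac{1}{90950}\right) = - \frac{8}{9095}$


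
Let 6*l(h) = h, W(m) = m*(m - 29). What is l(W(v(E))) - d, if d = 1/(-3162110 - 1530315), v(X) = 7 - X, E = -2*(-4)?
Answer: 23462126/4692425 ≈ 5.0000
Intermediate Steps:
E = 8
W(m) = m*(-29 + m)
l(h) = h/6
d = -1/4692425 (d = 1/(-4692425) = -1/4692425 ≈ -2.1311e-7)
l(W(v(E))) - d = ((7 - 1*8)*(-29 + (7 - 1*8)))/6 - 1*(-1/4692425) = ((7 - 8)*(-29 + (7 - 8)))/6 + 1/4692425 = (-(-29 - 1))/6 + 1/4692425 = (-1*(-30))/6 + 1/4692425 = (1/6)*30 + 1/4692425 = 5 + 1/4692425 = 23462126/4692425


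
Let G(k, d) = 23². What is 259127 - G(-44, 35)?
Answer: 258598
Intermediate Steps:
G(k, d) = 529
259127 - G(-44, 35) = 259127 - 1*529 = 259127 - 529 = 258598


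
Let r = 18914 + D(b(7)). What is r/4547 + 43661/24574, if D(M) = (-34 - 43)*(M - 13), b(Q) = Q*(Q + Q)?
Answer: 502482373/111737978 ≈ 4.4970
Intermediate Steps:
b(Q) = 2*Q² (b(Q) = Q*(2*Q) = 2*Q²)
D(M) = 1001 - 77*M (D(M) = -77*(-13 + M) = 1001 - 77*M)
r = 12369 (r = 18914 + (1001 - 154*7²) = 18914 + (1001 - 154*49) = 18914 + (1001 - 77*98) = 18914 + (1001 - 7546) = 18914 - 6545 = 12369)
r/4547 + 43661/24574 = 12369/4547 + 43661/24574 = 502482373/111737978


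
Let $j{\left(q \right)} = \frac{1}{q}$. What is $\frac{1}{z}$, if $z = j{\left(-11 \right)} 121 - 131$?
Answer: $- \frac{1}{142} \approx -0.0070423$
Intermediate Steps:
$z = -142$ ($z = \frac{1}{-11} \cdot 121 - 131 = \left(- \frac{1}{11}\right) 121 - 131 = -11 - 131 = -142$)
$\frac{1}{z} = \frac{1}{-142} = - \frac{1}{142}$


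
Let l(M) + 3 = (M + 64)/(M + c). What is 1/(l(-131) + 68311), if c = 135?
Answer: 4/273165 ≈ 1.4643e-5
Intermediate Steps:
l(M) = -3 + (64 + M)/(135 + M) (l(M) = -3 + (M + 64)/(M + 135) = -3 + (64 + M)/(135 + M))
1/(l(-131) + 68311) = 1/((-341 - 2*(-131))/(135 - 131) + 68311) = 1/((-341 + 262)/4 + 68311) = 1/((¼)*(-79) + 68311) = 1/(-79/4 + 68311) = 1/(273165/4) = 4/273165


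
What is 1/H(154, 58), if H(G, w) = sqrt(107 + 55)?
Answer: sqrt(2)/18 ≈ 0.078567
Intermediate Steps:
H(G, w) = 9*sqrt(2) (H(G, w) = sqrt(162) = 9*sqrt(2))
1/H(154, 58) = 1/(9*sqrt(2)) = sqrt(2)/18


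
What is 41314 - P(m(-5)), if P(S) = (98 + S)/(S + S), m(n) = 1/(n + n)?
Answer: 83607/2 ≈ 41804.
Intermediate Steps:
m(n) = 1/(2*n)
P(S) = (98 + S)/(2*S) (P(S) = (98 + S)/((2*S)) = (98 + S)*(1/(2*S)) = (98 + S)/(2*S))
41314 - P(m(-5)) = 41314 - (98 + (½)/(-5))/(2*((½)/(-5))) = 41314 - (98 + (½)*(-⅕))/(2*((½)*(-⅕))) = 41314 - (98 - ⅒)/(2*(-⅒)) = 41314 - (-10)*979/(2*10) = 41314 - 1*(-979/2) = 41314 + 979/2 = 83607/2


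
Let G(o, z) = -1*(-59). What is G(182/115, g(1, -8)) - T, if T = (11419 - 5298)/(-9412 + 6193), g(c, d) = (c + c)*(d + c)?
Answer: 196042/3219 ≈ 60.901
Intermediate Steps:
g(c, d) = 2*c*(c + d) (g(c, d) = (2*c)*(c + d) = 2*c*(c + d))
T = -6121/3219 (T = 6121/(-3219) = 6121*(-1/3219) = -6121/3219 ≈ -1.9015)
G(o, z) = 59
G(182/115, g(1, -8)) - T = 59 - 1*(-6121/3219) = 59 + 6121/3219 = 196042/3219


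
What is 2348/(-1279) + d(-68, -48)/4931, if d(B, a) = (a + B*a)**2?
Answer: 13216679036/6306749 ≈ 2095.6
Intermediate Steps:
2348/(-1279) + d(-68, -48)/4931 = 2348/(-1279) + ((-48)**2*(1 - 68)**2)/4931 = 2348*(-1/1279) + (2304*(-67)**2)*(1/4931) = -2348/1279 + (2304*4489)*(1/4931) = -2348/1279 + 10342656*(1/4931) = -2348/1279 + 10342656/4931 = 13216679036/6306749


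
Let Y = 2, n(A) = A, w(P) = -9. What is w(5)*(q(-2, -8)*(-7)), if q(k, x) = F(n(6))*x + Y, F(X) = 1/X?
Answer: 42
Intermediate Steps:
F(X) = 1/X
q(k, x) = 2 + x/6 (q(k, x) = x/6 + 2 = 2 + x/6)
w(5)*(q(-2, -8)*(-7)) = -9*(2 + (⅙)*(-8))*(-7) = -9*(2 - 4/3)*(-7) = -6*(-7) = -9*(-14/3) = 42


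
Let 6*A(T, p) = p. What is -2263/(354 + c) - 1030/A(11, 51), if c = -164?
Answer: -429871/3230 ≈ -133.09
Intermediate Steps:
A(T, p) = p/6
-2263/(354 + c) - 1030/A(11, 51) = -2263/(354 - 164) - 1030/((⅙)*51) = -2263/190 - 1030/17/2 = -2263*1/190 - 1030*2/17 = -2263/190 - 2060/17 = -429871/3230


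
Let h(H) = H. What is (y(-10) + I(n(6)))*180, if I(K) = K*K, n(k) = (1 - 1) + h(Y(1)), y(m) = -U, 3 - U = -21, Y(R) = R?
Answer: -4140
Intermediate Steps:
U = 24 (U = 3 - 1*(-21) = 3 + 21 = 24)
y(m) = -24 (y(m) = -1*24 = -24)
n(k) = 1 (n(k) = (1 - 1) + 1 = 0 + 1 = 1)
I(K) = K**2
(y(-10) + I(n(6)))*180 = (-24 + 1**2)*180 = (-24 + 1)*180 = -23*180 = -4140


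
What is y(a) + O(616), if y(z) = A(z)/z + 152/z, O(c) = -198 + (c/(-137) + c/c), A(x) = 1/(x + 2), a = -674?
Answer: -12517071031/62051136 ≈ -201.72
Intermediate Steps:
A(x) = 1/(2 + x)
O(c) = -197 - c/137 (O(c) = -198 + (c*(-1/137) + 1) = -198 + (-c/137 + 1) = -198 + (1 - c/137) = -197 - c/137)
y(z) = 152/z + 1/(z*(2 + z)) (y(z) = 1/((2 + z)*z) + 152/z = 1/(z*(2 + z)) + 152/z = 152/z + 1/(z*(2 + z)))
y(a) + O(616) = (305 + 152*(-674))/((-674)*(2 - 674)) + (-197 - 1/137*616) = -1/674*(305 - 102448)/(-672) + (-197 - 616/137) = -1/674*(-1/672)*(-102143) - 27605/137 = -102143/452928 - 27605/137 = -12517071031/62051136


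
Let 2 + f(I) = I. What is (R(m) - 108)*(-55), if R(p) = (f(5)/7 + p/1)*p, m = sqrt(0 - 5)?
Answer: 6215 - 165*I*sqrt(5)/7 ≈ 6215.0 - 52.707*I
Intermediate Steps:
m = I*sqrt(5) (m = sqrt(-5) = I*sqrt(5) ≈ 2.2361*I)
f(I) = -2 + I
R(p) = p*(3/7 + p) (R(p) = ((-2 + 5)/7 + p/1)*p = (3*(1/7) + p*1)*p = (3/7 + p)*p = p*(3/7 + p))
(R(m) - 108)*(-55) = ((I*sqrt(5))*(3 + 7*(I*sqrt(5)))/7 - 108)*(-55) = ((I*sqrt(5))*(3 + 7*I*sqrt(5))/7 - 108)*(-55) = (I*sqrt(5)*(3 + 7*I*sqrt(5))/7 - 108)*(-55) = (-108 + I*sqrt(5)*(3 + 7*I*sqrt(5))/7)*(-55) = 5940 - 55*I*sqrt(5)*(3 + 7*I*sqrt(5))/7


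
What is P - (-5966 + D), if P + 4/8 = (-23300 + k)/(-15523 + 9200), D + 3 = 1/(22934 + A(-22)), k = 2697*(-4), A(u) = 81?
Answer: 1738687195759/291047690 ≈ 5973.9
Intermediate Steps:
k = -10788
D = -69044/23015 (D = -3 + 1/(22934 + 81) = -3 + 1/23015 = -69044/23015 ≈ -3.0000)
P = 61853/12646 (P = -½ + (-23300 - 10788)/(-15523 + 9200) = -½ - 34088/(-6323) = -½ - 34088*(-1/6323) = -½ + 34088/6323 = 61853/12646 ≈ 4.8911)
P - (-5966 + D) = 61853/12646 - (-5966 - 69044/23015) = 61853/12646 - 1*(-137376534/23015) = 61853/12646 + 137376534/23015 = 1738687195759/291047690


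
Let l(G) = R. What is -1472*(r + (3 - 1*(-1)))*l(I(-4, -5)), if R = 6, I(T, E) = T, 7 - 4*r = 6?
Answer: -37536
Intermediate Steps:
r = 1/4 (r = 7/4 - 1/4*6 = 7/4 - 3/2 = 1/4 ≈ 0.25000)
l(G) = 6
-1472*(r + (3 - 1*(-1)))*l(I(-4, -5)) = -1472*(1/4 + (3 - 1*(-1)))*6 = -1472*(1/4 + (3 + 1))*6 = -1472*(1/4 + 4)*6 = -6256*6 = -1472*51/2 = -37536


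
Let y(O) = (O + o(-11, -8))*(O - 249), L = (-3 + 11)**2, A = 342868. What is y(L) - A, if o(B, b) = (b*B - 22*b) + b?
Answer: -402068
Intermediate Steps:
L = 64 (L = 8**2 = 64)
o(B, b) = -21*b + B*b (o(B, b) = (B*b - 22*b) + b = (-22*b + B*b) + b = -21*b + B*b)
y(O) = (-249 + O)*(256 + O) (y(O) = (O - 8*(-21 - 11))*(O - 249) = (O - 8*(-32))*(-249 + O) = (O + 256)*(-249 + O) = (256 + O)*(-249 + O) = (-249 + O)*(256 + O))
y(L) - A = (-63744 + 64**2 + 7*64) - 1*342868 = (-63744 + 4096 + 448) - 342868 = -59200 - 342868 = -402068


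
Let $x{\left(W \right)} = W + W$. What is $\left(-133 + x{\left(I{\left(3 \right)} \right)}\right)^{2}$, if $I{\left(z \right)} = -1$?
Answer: $18225$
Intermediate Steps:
$x{\left(W \right)} = 2 W$
$\left(-133 + x{\left(I{\left(3 \right)} \right)}\right)^{2} = \left(-133 + 2 \left(-1\right)\right)^{2} = \left(-133 - 2\right)^{2} = \left(-135\right)^{2} = 18225$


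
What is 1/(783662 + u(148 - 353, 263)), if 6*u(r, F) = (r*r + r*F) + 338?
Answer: 3/2345210 ≈ 1.2792e-6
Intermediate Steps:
u(r, F) = 169/3 + r²/6 + F*r/6 (u(r, F) = ((r*r + r*F) + 338)/6 = ((r² + F*r) + 338)/6 = (338 + r² + F*r)/6 = 169/3 + r²/6 + F*r/6)
1/(783662 + u(148 - 353, 263)) = 1/(783662 + (169/3 + (148 - 353)²/6 + (⅙)*263*(148 - 353))) = 1/(783662 + (169/3 + (⅙)*(-205)² + (⅙)*263*(-205))) = 1/(783662 + (169/3 + (⅙)*42025 - 53915/6)) = 1/(783662 + (169/3 + 42025/6 - 53915/6)) = 1/(783662 - 5776/3) = 1/(2345210/3) = 3/2345210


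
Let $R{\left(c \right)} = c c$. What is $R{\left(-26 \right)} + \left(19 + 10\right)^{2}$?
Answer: $1517$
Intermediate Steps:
$R{\left(c \right)} = c^{2}$
$R{\left(-26 \right)} + \left(19 + 10\right)^{2} = \left(-26\right)^{2} + \left(19 + 10\right)^{2} = 676 + 29^{2} = 676 + 841 = 1517$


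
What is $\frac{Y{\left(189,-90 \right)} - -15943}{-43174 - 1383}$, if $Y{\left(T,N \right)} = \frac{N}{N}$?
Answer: $- \frac{15944}{44557} \approx -0.35783$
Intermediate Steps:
$Y{\left(T,N \right)} = 1$
$\frac{Y{\left(189,-90 \right)} - -15943}{-43174 - 1383} = \frac{1 - -15943}{-43174 - 1383} = \frac{1 + \left(-1722 + 17665\right)}{-44557} = \left(1 + 15943\right) \left(- \frac{1}{44557}\right) = 15944 \left(- \frac{1}{44557}\right) = - \frac{15944}{44557}$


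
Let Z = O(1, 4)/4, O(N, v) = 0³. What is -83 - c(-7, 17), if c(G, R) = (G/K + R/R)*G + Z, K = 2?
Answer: -201/2 ≈ -100.50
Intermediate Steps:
O(N, v) = 0
Z = 0 (Z = 0/4 = 0*(¼) = 0)
c(G, R) = G*(1 + G/2) (c(G, R) = (G/2 + R/R)*G + 0 = (G*(½) + 1)*G + 0 = (G/2 + 1)*G + 0 = (1 + G/2)*G + 0 = G*(1 + G/2) + 0 = G*(1 + G/2))
-83 - c(-7, 17) = -83 - (-7)*(2 - 7)/2 = -83 - (-7)*(-5)/2 = -83 - 1*35/2 = -83 - 35/2 = -201/2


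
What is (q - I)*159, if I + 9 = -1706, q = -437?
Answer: 203202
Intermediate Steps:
I = -1715 (I = -9 - 1706 = -1715)
(q - I)*159 = (-437 - 1*(-1715))*159 = (-437 + 1715)*159 = 1278*159 = 203202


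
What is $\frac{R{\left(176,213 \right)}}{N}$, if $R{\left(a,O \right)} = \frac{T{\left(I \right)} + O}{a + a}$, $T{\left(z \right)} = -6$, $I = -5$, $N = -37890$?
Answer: $- \frac{23}{1481920} \approx -1.552 \cdot 10^{-5}$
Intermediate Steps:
$R{\left(a,O \right)} = \frac{-6 + O}{2 a}$ ($R{\left(a,O \right)} = \frac{-6 + O}{a + a} = \frac{-6 + O}{2 a}$)
$\frac{R{\left(176,213 \right)}}{N} = \frac{\frac{1}{2} \cdot \frac{1}{176} \left(-6 + 213\right)}{-37890} = \frac{1}{2} \cdot \frac{1}{176} \cdot 207 \left(- \frac{1}{37890}\right) = \frac{207}{352} \left(- \frac{1}{37890}\right) = - \frac{23}{1481920}$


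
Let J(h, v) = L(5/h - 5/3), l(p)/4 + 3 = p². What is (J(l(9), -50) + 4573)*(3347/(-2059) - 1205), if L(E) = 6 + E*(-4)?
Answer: -444313880617/80301 ≈ -5.5331e+6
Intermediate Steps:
L(E) = 6 - 4*E
l(p) = -12 + 4*p²
J(h, v) = 38/3 - 20/h (J(h, v) = 6 - 4*(5/h - 5/3) = 6 - 4*(-5/3 + 5/h) = 6 + (20/3 - 20/h) = 38/3 - 20/h)
(J(l(9), -50) + 4573)*(3347/(-2059) - 1205) = ((38/3 - 20/(-12 + 4*9²)) + 4573)*(3347/(-2059) - 1205) = ((38/3 - 20/(-12 + 4*81)) + 4573)*(3347*(-1/2059) - 1205) = ((38/3 - 20/(-12 + 324)) + 4573)*(-3347/2059 - 1205) = ((38/3 - 20/312) + 4573)*(-2484442/2059) = ((38/3 - 20*1/312) + 4573)*(-2484442/2059) = ((38/3 - 5/78) + 4573)*(-2484442/2059) = (983/78 + 4573)*(-2484442/2059) = (357677/78)*(-2484442/2059) = -444313880617/80301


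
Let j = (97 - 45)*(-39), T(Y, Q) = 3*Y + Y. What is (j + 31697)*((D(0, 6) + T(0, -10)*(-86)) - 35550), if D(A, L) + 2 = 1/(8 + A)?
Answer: -8438308635/8 ≈ -1.0548e+9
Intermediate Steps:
T(Y, Q) = 4*Y
j = -2028 (j = 52*(-39) = -2028)
D(A, L) = -2 + 1/(8 + A)
(j + 31697)*((D(0, 6) + T(0, -10)*(-86)) - 35550) = (-2028 + 31697)*(((-15 - 2*0)/(8 + 0) + (4*0)*(-86)) - 35550) = 29669*(((-15 + 0)/8 + 0*(-86)) - 35550) = 29669*(((⅛)*(-15) + 0) - 35550) = 29669*((-15/8 + 0) - 35550) = 29669*(-15/8 - 35550) = 29669*(-284415/8) = -8438308635/8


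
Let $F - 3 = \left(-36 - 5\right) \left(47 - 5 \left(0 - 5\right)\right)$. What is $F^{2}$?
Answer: $8696601$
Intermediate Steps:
$F = -2949$ ($F = 3 + \left(-36 - 5\right) \left(47 - 5 \left(0 - 5\right)\right) = 3 - 41 \left(47 - -25\right) = 3 - 41 \left(47 + 25\right) = 3 - 2952 = -2949$)
$F^{2} = \left(-2949\right)^{2} = 8696601$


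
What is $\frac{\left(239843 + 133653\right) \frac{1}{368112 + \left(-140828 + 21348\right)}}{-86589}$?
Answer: $- \frac{46687}{2691099531} \approx -1.7349 \cdot 10^{-5}$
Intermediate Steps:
$\frac{\left(239843 + 133653\right) \frac{1}{368112 + \left(-140828 + 21348\right)}}{-86589} = \frac{373496}{368112 - 119480} \left(- \frac{1}{86589}\right) = \frac{373496}{248632} \left(- \frac{1}{86589}\right) = 373496 \cdot \frac{1}{248632} \left(- \frac{1}{86589}\right) = \frac{46687}{31079} \left(- \frac{1}{86589}\right) = - \frac{46687}{2691099531}$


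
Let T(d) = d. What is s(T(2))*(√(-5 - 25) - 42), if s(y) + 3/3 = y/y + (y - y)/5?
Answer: 0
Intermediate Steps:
s(y) = 0 (s(y) = -1 + (y/y + (y - y)/5) = -1 + (1 + 0*(⅕)) = -1 + (1 + 0) = -1 + 1 = 0)
s(T(2))*(√(-5 - 25) - 42) = 0*(√(-5 - 25) - 42) = 0*(√(-30) - 42) = 0*(I*√30 - 42) = 0*(-42 + I*√30) = 0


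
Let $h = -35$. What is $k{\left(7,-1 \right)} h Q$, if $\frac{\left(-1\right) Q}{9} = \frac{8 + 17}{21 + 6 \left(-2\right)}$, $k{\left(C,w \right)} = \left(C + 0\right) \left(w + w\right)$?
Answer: $-12250$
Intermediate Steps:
$k{\left(C,w \right)} = 2 C w$ ($k{\left(C,w \right)} = C 2 w = 2 C w$)
$Q = -25$ ($Q = - 9 \frac{8 + 17}{21 + 6 \left(-2\right)} = - 9 \frac{25}{21 - 12} = - 9 \cdot \frac{25}{9} = - 9 \cdot 25 \cdot \frac{1}{9} = \left(-9\right) \frac{25}{9} = -25$)
$k{\left(7,-1 \right)} h Q = 2 \cdot 7 \left(-1\right) \left(-35\right) \left(-25\right) = \left(-14\right) \left(-35\right) \left(-25\right) = 490 \left(-25\right) = -12250$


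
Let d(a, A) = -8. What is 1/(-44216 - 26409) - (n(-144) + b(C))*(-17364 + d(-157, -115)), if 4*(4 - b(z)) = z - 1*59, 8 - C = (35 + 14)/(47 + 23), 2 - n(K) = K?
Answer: 399784550373/141250 ≈ 2.8303e+6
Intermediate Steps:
n(K) = 2 - K
C = 73/10 (C = 8 - (35 + 14)/(47 + 23) = 8 - 49/70 = 8 - 1*7/10 = 8 - 7/10 = 73/10 ≈ 7.3000)
b(z) = 75/4 - z/4 (b(z) = 4 - (z - 1*59)/4 = 4 - (z - 59)/4 = 4 - (-59 + z)/4 = 4 + (59/4 - z/4) = 75/4 - z/4)
1/(-44216 - 26409) - (n(-144) + b(C))*(-17364 + d(-157, -115)) = 1/(-44216 - 26409) - ((2 - 1*(-144)) + (75/4 - ¼*73/10))*(-17364 - 8) = 1/(-70625) - ((2 + 144) + (75/4 - 73/40))*(-17372) = -1/70625 - (146 + 677/40)*(-17372) = -1/70625 - 6517*(-17372)/40 = -1/70625 - 1*(-28303331/10) = -1/70625 + 28303331/10 = 399784550373/141250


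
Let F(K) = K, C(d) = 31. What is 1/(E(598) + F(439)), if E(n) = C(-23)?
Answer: 1/470 ≈ 0.0021277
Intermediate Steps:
E(n) = 31
1/(E(598) + F(439)) = 1/(31 + 439) = 1/470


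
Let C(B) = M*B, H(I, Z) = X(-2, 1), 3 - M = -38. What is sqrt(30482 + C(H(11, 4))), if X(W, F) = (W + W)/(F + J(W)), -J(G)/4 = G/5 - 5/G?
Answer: 9*sqrt(515558)/37 ≈ 174.65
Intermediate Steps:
J(G) = 20/G - 4*G/5 (J(G) = -4*(G/5 - 5/G) = -4*(-5/G + G/5) = 20/G - 4*G/5)
X(W, F) = 2*W/(F + 20/W - 4*W/5) (X(W, F) = (W + W)/(F + (20/W - 4*W/5)) = (2*W)/(F + 20/W - 4*W/5) = 2*W/(F + 20/W - 4*W/5))
M = 41 (M = 3 - 1*(-38) = 3 + 38 = 41)
H(I, Z) = 20/37 (H(I, Z) = 10*(-2)**2/(100 - 2*(-4*(-2) + 5*1)) = 10*4/(100 - 2*(8 + 5)) = 10*4/(100 - 2*13) = 10*4/(100 - 26) = 10*4/74 = 10*4*(1/74) = 20/37)
C(B) = 41*B
sqrt(30482 + C(H(11, 4))) = sqrt(30482 + 41*(20/37)) = sqrt(30482 + 820/37) = sqrt(1128654/37) = 9*sqrt(515558)/37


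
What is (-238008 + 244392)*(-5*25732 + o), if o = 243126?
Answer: 730750944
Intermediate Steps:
(-238008 + 244392)*(-5*25732 + o) = (-238008 + 244392)*(-5*25732 + 243126) = 6384*(-128660 + 243126) = 6384*114466 = 730750944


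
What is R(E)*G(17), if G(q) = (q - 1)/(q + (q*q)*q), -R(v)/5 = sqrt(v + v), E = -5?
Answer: -8*I*sqrt(10)/493 ≈ -0.051315*I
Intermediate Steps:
R(v) = -5*sqrt(2)*sqrt(v) (R(v) = -5*sqrt(v + v) = -5*sqrt(2)*sqrt(v))
G(q) = (-1 + q)/(q + q**3) (G(q) = (-1 + q)/(q + q**2*q) = (-1 + q)/(q + q**3))
R(E)*G(17) = (-5*sqrt(2)*sqrt(-5))*((-1 + 17)/(17 + 17**3)) = (-5*sqrt(2)*I*sqrt(5))*(16/(17 + 4913)) = (-5*I*sqrt(10))*(16/4930) = (-5*I*sqrt(10))*((1/4930)*16) = -5*I*sqrt(10)*(8/2465) = -8*I*sqrt(10)/493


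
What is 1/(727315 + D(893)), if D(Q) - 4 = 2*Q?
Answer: 1/729105 ≈ 1.3715e-6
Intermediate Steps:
D(Q) = 4 + 2*Q
1/(727315 + D(893)) = 1/(727315 + (4 + 2*893)) = 1/(727315 + (4 + 1786)) = 1/(727315 + 1790) = 1/729105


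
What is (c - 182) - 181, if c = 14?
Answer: -349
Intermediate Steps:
(c - 182) - 181 = (14 - 182) - 181 = -168 - 181 = -349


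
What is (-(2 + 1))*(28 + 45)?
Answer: -219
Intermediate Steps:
(-(2 + 1))*(28 + 45) = -1*3*73 = -3*73 = -219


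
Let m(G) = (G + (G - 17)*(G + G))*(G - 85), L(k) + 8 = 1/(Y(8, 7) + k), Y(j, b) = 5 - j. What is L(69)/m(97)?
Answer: -527/12368664 ≈ -4.2608e-5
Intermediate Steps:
L(k) = -8 + 1/(-3 + k) (L(k) = -8 + 1/((5 - 1*8) + k) = -8 + 1/((5 - 8) + k) = -8 + 1/(-3 + k))
m(G) = (-85 + G)*(G + 2*G*(-17 + G)) (m(G) = (G + (-17 + G)*(2*G))*(-85 + G) = (G + 2*G*(-17 + G))*(-85 + G) = (-85 + G)*(G + 2*G*(-17 + G)))
L(69)/m(97) = ((25 - 8*69)/(-3 + 69))/((97*(2805 - 203*97 + 2*97**2))) = ((25 - 552)/66)/((97*(2805 - 19691 + 2*9409))) = ((1/66)*(-527))/((97*(2805 - 19691 + 18818))) = -527/(66*(97*1932)) = -527/66/187404 = -527/66*1/187404 = -527/12368664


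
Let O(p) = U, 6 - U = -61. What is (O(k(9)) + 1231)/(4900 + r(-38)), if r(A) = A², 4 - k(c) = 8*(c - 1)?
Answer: 649/3172 ≈ 0.20460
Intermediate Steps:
U = 67 (U = 6 - 1*(-61) = 6 + 61 = 67)
k(c) = 12 - 8*c (k(c) = 4 - 8*(c - 1) = 4 - 8*(-1 + c) = 4 - (-8 + 8*c) = 4 + (8 - 8*c) = 12 - 8*c)
O(p) = 67
(O(k(9)) + 1231)/(4900 + r(-38)) = (67 + 1231)/(4900 + (-38)²) = 1298/(4900 + 1444) = 1298/6344 = 1298*(1/6344) = 649/3172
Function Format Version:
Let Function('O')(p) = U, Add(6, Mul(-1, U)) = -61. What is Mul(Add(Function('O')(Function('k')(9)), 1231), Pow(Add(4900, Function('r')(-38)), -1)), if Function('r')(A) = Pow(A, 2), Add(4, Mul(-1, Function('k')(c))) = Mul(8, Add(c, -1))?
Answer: Rational(649, 3172) ≈ 0.20460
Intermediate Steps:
U = 67 (U = Add(6, Mul(-1, -61)) = Add(6, 61) = 67)
Function('k')(c) = Add(12, Mul(-8, c)) (Function('k')(c) = Add(4, Mul(-1, Mul(8, Add(c, -1)))) = Add(4, Mul(-1, Mul(8, Add(-1, c)))) = Add(4, Mul(-1, Add(-8, Mul(8, c)))) = Add(4, Add(8, Mul(-8, c))) = Add(12, Mul(-8, c)))
Function('O')(p) = 67
Mul(Add(Function('O')(Function('k')(9)), 1231), Pow(Add(4900, Function('r')(-38)), -1)) = Mul(Add(67, 1231), Pow(Add(4900, Pow(-38, 2)), -1)) = Mul(1298, Pow(Add(4900, 1444), -1)) = Mul(1298, Pow(6344, -1)) = Mul(1298, Rational(1, 6344)) = Rational(649, 3172)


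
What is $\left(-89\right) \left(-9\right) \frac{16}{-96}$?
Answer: $- \frac{267}{2} \approx -133.5$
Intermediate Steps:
$\left(-89\right) \left(-9\right) \frac{16}{-96} = 801 \cdot 16 \left(- \frac{1}{96}\right) = 801 \left(- \frac{1}{6}\right) = - \frac{267}{2}$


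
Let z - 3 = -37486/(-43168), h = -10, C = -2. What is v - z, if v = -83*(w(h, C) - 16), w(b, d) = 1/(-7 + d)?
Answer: 259011985/194256 ≈ 1333.4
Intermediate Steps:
z = 83495/21584 (z = 3 - 37486/(-43168) = 3 - 37486*(-1/43168) = 3 + 18743/21584 = 83495/21584 ≈ 3.8684)
v = 12035/9 (v = -83*(1/(-7 - 2) - 16) = -83*(1/(-9) - 16) = -83*(-⅑ - 16) = -83*(-145/9) = 12035/9 ≈ 1337.2)
v - z = 12035/9 - 1*83495/21584 = 12035/9 - 83495/21584 = 259011985/194256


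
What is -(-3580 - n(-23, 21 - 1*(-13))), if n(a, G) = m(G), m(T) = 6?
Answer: 3586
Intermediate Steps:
n(a, G) = 6
-(-3580 - n(-23, 21 - 1*(-13))) = -(-3580 - 1*6) = -(-3580 - 6) = -1*(-3586) = 3586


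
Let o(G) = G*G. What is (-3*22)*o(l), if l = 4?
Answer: -1056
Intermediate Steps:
o(G) = G²
(-3*22)*o(l) = -3*22*4² = -66*16 = -1056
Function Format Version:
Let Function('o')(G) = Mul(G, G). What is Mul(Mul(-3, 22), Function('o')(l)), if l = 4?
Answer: -1056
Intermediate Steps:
Function('o')(G) = Pow(G, 2)
Mul(Mul(-3, 22), Function('o')(l)) = Mul(Mul(-3, 22), Pow(4, 2)) = Mul(-66, 16) = -1056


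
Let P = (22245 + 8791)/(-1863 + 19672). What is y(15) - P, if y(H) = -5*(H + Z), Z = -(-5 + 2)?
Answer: -1633846/17809 ≈ -91.743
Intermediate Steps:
Z = 3 (Z = -1*(-3) = 3)
P = 31036/17809 ≈ 1.7427
y(H) = -15 - 5*H (y(H) = -5*(H + 3) = -5*(3 + H) = -15 - 5*H)
y(15) - P = (-15 - 5*15) - 1*31036/17809 = (-15 - 75) - 31036/17809 = -90 - 31036/17809 = -1633846/17809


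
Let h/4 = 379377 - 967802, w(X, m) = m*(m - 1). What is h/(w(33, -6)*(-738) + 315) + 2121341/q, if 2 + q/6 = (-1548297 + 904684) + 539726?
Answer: 467352124193/6374836818 ≈ 73.312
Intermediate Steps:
w(X, m) = m*(-1 + m)
h = -2353700 (h = 4*(379377 - 967802) = 4*(-588425) = -2353700)
q = -623334 (q = -12 + 6*((-1548297 + 904684) + 539726) = -12 + 6*(-643613 + 539726) = -12 + 6*(-103887) = -12 - 623322 = -623334)
h/(w(33, -6)*(-738) + 315) + 2121341/q = -2353700/(-6*(-1 - 6)*(-738) + 315) + 2121341/(-623334) = -2353700/(-6*(-7)*(-738) + 315) + 2121341*(-1/623334) = -2353700/(42*(-738) + 315) - 2121341/623334 = -2353700/(-30996 + 315) - 2121341/623334 = -2353700/(-30681) - 2121341/623334 = -2353700*(-1/30681) - 2121341/623334 = 2353700/30681 - 2121341/623334 = 467352124193/6374836818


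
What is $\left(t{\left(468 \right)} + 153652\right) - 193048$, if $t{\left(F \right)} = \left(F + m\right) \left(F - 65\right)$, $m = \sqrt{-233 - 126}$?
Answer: $149208 + 403 i \sqrt{359} \approx 1.4921 \cdot 10^{5} + 7635.8 i$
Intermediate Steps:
$m = i \sqrt{359}$ ($m = \sqrt{-359} = i \sqrt{359} \approx 18.947 i$)
$t{\left(F \right)} = \left(-65 + F\right) \left(F + i \sqrt{359}\right)$ ($t{\left(F \right)} = \left(F + i \sqrt{359}\right) \left(F - 65\right) = \left(F + i \sqrt{359}\right) \left(-65 + F\right) = \left(-65 + F\right) \left(F + i \sqrt{359}\right)$)
$\left(t{\left(468 \right)} + 153652\right) - 193048 = \left(\left(468^{2} - 30420 - 65 i \sqrt{359} + i 468 \sqrt{359}\right) + 153652\right) - 193048 = \left(\left(219024 - 30420 - 65 i \sqrt{359} + 468 i \sqrt{359}\right) + 153652\right) - 193048 = \left(\left(188604 + 403 i \sqrt{359}\right) + 153652\right) - 193048 = \left(342256 + 403 i \sqrt{359}\right) - 193048 = 149208 + 403 i \sqrt{359}$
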